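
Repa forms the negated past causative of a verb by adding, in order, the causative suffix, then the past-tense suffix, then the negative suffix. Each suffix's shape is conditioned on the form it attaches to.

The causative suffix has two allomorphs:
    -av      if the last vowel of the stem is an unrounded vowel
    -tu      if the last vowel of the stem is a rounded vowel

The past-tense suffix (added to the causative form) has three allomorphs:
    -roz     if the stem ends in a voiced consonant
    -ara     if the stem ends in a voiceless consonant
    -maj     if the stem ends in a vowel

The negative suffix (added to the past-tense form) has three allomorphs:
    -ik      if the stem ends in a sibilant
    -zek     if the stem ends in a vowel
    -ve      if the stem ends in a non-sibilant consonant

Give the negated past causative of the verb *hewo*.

hewotumajve

The last vowel of *hewo* is /o/, which is a rounded vowel, so the causative suffix is -tu, giving *hewotu*.
The final sound of the causative form *hewotu* is /u/, which is a vowel, so the past-tense suffix is -maj, giving *hewotumaj*.
The final sound of the past-tense form *hewotumaj* is /j/, which is a non-sibilant consonant, so the negative suffix is -ve, giving *hewotumajve*.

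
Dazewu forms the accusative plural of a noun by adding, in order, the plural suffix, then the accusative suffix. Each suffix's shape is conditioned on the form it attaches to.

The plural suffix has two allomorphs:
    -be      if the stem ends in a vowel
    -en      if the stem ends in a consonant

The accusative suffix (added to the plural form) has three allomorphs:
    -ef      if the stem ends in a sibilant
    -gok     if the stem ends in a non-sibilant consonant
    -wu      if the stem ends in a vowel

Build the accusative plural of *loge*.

The final sound of *loge* is /e/, which is a vowel, so the plural suffix is -be, giving *logebe*.
The plural form *logebe*: final sound = /e/, a vowel → -wu → *logebewu*.

logebewu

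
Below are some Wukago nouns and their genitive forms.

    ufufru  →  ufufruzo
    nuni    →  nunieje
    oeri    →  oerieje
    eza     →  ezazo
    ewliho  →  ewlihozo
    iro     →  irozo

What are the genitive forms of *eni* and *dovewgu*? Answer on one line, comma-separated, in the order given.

The alternation tracks the last vowel of the stem — -eje when the last vowel of the stem is a front vowel (*nuni*, *oeri*); -zo when the last vowel of the stem is a back vowel (*ufufru*, *eza*, *ewliho*, *iro*).
The last vowel of *eni* is /i/, which is a front vowel, so the suffix is -eje, giving *enieje*.
*dovewgu* — last vowel /u/ (a back vowel) → -zo → *dovewguzo*.

enieje, dovewguzo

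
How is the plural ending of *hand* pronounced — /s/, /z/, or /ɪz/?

The stem *hand* ends in a voiced non-sibilant sound.
The plural suffix surfaces as /ɪz/ after sibilants, /s/ after other voiceless consonants, and /z/ after other voiced sounds.
So the plural -s on *hand* is pronounced /z/.

/z/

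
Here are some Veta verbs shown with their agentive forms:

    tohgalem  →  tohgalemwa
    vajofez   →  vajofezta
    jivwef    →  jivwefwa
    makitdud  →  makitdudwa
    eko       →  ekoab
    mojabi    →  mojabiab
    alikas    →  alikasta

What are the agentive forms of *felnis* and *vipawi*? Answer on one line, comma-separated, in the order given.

felnista, vipawiab

The suffix is conditioned by the final sound: -ta when the stem ends in a sibilant (*vajofez*, *alikas*); -wa when the stem ends in a non-sibilant consonant (*tohgalem*, *jivwef*, *makitdud*); -ab when the stem ends in a vowel (*eko*, *mojabi*).
The final sound of *felnis* is /s/, which is a sibilant, so the suffix is -ta, giving *felnista*.
The final sound of *vipawi* is /i/, which is a vowel, so the suffix is -ab, giving *vipawiab*.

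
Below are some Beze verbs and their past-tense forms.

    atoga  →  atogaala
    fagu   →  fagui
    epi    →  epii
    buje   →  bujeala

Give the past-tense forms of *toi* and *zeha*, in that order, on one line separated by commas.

The alternation tracks the last vowel of the stem — -i when the last vowel of the stem is a high vowel (*fagu*, *epi*); -ala when the last vowel of the stem is a non-high vowel (*atoga*, *buje*).
Since the last vowel of *toi* is /i/ (a high vowel), it takes -i, giving *toii*.
Since the last vowel of *zeha* is /a/ (a non-high vowel), it takes -ala, giving *zehaala*.

toii, zehaala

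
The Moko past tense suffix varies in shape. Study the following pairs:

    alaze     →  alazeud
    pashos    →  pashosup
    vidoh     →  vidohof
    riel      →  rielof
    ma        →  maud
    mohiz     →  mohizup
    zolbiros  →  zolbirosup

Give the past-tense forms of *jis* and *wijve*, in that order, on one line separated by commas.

jisup, wijveud

The pattern is sibilance of the final sound: -up when the stem ends in a sibilant (*pashos*, *mohiz*, *zolbiros*); -of when the stem ends in a non-sibilant consonant (*vidoh*, *riel*); -ud when the stem ends in a vowel (*alaze*, *ma*).
*jis* — final sound /s/ (a sibilant) → -up → *jisup*.
*wijve* — final sound /e/ (a vowel) → -ud → *wijveud*.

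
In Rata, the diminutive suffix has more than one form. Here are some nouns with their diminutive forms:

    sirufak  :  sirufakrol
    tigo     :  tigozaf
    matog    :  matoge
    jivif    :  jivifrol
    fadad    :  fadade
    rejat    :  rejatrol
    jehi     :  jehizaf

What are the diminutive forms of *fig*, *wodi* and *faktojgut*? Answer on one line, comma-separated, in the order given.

The alternation tracks the final sound of the stem — -rol when the stem ends in a voiceless consonant (*sirufak*, *jivif*, *rejat*); -e when the stem ends in a voiced consonant (*matog*, *fadad*); -zaf when the stem ends in a vowel (*tigo*, *jehi*).
Since the final sound of *fig* is /g/ (a voiced consonant), it takes -e, giving *fige*.
Since the final sound of *wodi* is /i/ (a vowel), it takes -zaf, giving *wodizaf*.
*faktojgut*: final sound = /t/, a voiceless consonant → -rol → *faktojgutrol*.

fige, wodizaf, faktojgutrol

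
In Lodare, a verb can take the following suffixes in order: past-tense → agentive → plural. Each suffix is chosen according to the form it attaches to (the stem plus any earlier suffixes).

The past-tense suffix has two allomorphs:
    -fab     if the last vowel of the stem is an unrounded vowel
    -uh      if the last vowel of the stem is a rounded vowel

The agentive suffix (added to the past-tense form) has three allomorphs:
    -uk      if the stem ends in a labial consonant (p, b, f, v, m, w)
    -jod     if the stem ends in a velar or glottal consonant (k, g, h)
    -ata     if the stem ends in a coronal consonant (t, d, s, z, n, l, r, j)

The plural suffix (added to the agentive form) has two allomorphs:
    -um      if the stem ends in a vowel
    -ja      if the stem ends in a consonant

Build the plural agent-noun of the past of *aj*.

ajfabukja

*aj* — last vowel /a/ (an unrounded vowel) → -fab → *ajfab*.
The past-tense form *ajfab*: final consonant = /b/, labial → -uk → *ajfabuk*.
The final sound of the agentive form *ajfabuk* is /k/, which is a consonant, so the plural suffix is -ja, giving *ajfabukja*.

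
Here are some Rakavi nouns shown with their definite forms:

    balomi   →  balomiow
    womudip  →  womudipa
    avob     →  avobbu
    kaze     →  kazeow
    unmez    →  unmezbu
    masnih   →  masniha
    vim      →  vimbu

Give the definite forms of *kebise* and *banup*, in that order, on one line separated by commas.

The alternation tracks the final sound of the stem — -a when the stem ends in a voiceless consonant (*womudip*, *masnih*); -bu when the stem ends in a voiced consonant (*avob*, *unmez*, *vim*); -ow when the stem ends in a vowel (*balomi*, *kaze*).
Since the final sound of *kebise* is /e/ (a vowel), it takes -ow, giving *kebiseow*.
Since the final sound of *banup* is /p/ (a voiceless consonant), it takes -a, giving *banupa*.

kebiseow, banupa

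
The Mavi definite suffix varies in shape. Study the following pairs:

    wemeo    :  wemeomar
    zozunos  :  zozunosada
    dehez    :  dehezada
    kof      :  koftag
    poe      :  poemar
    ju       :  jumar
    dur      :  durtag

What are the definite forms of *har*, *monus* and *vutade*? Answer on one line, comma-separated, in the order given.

The alternation tracks the final sound of the stem — -ada when the stem ends in a sibilant (*zozunos*, *dehez*); -tag when the stem ends in a non-sibilant consonant (*kof*, *dur*); -mar when the stem ends in a vowel (*wemeo*, *poe*, *ju*).
The final sound of *har* is /r/, which is a non-sibilant consonant, so the suffix is -tag, giving *hartag*.
*monus*: final sound = /s/, a sibilant → -ada → *monusada*.
*vutade*: final sound = /e/, a vowel → -mar → *vutademar*.

hartag, monusada, vutademar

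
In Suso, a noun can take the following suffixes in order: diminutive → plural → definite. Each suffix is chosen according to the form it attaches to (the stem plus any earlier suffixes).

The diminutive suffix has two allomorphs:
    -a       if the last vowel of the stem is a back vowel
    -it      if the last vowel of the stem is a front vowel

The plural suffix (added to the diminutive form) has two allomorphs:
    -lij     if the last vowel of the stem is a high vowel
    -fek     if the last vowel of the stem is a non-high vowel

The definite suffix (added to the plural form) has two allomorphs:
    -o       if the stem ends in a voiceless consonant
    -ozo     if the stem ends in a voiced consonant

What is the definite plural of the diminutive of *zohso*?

zohsoafeko

*zohso* — last vowel /o/ (a back vowel) → -a → *zohsoa*.
The diminutive form *zohsoa*: last vowel = /a/, a non-high vowel → -fek → *zohsoafek*.
The plural form *zohsoafek*: final consonant = /k/, voiceless → -o → *zohsoafeko*.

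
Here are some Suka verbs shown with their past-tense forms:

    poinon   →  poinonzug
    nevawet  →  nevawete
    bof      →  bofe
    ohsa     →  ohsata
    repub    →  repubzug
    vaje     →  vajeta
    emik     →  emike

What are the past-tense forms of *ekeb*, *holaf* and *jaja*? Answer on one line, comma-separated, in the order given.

The alternation tracks the final sound of the stem — -e when the stem ends in a voiceless consonant (*nevawet*, *bof*, *emik*); -zug when the stem ends in a voiced consonant (*poinon*, *repub*); -ta when the stem ends in a vowel (*ohsa*, *vaje*).
Since the final sound of *ekeb* is /b/ (a voiced consonant), it takes -zug, giving *ekebzug*.
The final sound of *holaf* is /f/, which is a voiceless consonant, so the suffix is -e, giving *holafe*.
*jaja* — final sound /a/ (a vowel) → -ta → *jajata*.

ekebzug, holafe, jajata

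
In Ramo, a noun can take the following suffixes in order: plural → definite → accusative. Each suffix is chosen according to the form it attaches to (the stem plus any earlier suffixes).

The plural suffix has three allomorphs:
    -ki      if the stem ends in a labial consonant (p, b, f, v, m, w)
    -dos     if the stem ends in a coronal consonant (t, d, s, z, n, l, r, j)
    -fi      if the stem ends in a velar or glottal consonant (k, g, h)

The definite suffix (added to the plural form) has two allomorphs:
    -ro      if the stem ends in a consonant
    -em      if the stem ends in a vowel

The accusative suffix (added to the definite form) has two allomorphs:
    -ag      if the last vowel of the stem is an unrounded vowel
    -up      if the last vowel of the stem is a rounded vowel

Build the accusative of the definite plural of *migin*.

The final consonant of *migin* is /n/, which is coronal, so the plural suffix is -dos, giving *migindos*.
The plural form *migindos* — final sound /s/ (a consonant) → -ro → *migindosro*.
The definite form *migindosro*: last vowel = /o/, a rounded vowel → -up → *migindosroup*.

migindosroup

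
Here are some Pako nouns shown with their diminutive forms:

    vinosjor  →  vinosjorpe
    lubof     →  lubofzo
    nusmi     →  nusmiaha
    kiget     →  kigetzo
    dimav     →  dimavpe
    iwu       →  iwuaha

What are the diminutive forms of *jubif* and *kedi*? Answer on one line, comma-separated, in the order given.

jubifzo, kediaha

Looking at the final sound of each stem: -zo when the stem ends in a voiceless consonant (*lubof*, *kiget*); -pe when the stem ends in a voiced consonant (*vinosjor*, *dimav*); -aha when the stem ends in a vowel (*nusmi*, *iwu*).
*jubif*: final sound = /f/, a voiceless consonant → -zo → *jubifzo*.
*kedi* — final sound /i/ (a vowel) → -aha → *kediaha*.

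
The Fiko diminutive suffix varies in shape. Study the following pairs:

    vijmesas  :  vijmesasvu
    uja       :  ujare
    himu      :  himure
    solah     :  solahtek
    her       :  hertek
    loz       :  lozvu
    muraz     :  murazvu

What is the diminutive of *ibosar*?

The suffix is conditioned by the final sound: -vu when the stem ends in a sibilant (*vijmesas*, *loz*, *muraz*); -tek when the stem ends in a non-sibilant consonant (*solah*, *her*); -re when the stem ends in a vowel (*uja*, *himu*).
*ibosar*: final sound = /r/, a non-sibilant consonant → -tek → *ibosartek*.

ibosartek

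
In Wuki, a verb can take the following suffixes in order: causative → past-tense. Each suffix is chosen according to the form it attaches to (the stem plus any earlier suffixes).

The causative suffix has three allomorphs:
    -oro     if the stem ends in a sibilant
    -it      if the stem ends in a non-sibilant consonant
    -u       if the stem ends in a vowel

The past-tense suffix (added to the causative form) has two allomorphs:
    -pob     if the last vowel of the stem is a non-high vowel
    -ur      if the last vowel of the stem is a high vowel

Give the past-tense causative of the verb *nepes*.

nepesoropob

The final sound of *nepes* is /s/, which is a sibilant, so the causative suffix is -oro, giving *nepesoro*.
The causative form *nepesoro* — last vowel /o/ (a non-high vowel) → -pob → *nepesoropob*.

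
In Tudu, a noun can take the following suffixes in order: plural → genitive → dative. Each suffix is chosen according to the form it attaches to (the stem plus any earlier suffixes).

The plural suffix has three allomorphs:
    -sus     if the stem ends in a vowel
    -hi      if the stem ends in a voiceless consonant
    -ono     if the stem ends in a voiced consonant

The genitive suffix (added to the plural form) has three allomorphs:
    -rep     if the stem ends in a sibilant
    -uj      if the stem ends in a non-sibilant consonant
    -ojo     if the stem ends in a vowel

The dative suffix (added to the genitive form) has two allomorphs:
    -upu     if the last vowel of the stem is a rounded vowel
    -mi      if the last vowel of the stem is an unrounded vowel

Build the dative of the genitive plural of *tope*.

topesusrepmi

The final sound of *tope* is /e/, which is a vowel, so the plural suffix is -sus, giving *topesus*.
The plural form *topesus* — final sound /s/ (a sibilant) → -rep → *topesusrep*.
The genitive form *topesusrep* — last vowel /e/ (an unrounded vowel) → -mi → *topesusrepmi*.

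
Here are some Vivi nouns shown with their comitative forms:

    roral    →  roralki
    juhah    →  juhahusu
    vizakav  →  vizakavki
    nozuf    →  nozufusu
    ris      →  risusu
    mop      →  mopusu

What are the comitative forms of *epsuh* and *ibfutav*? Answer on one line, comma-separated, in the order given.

The alternation tracks the final consonant of the stem — -usu when the stem ends in a voiceless consonant (*juhah*, *nozuf*, *ris*, *mop*); -ki when the stem ends in a voiced consonant (*roral*, *vizakav*).
The final consonant of *epsuh* is /h/, which is voiceless, so the suffix is -usu, giving *epsuhusu*.
*ibfutav* — final consonant /v/ (voiced) → -ki → *ibfutavki*.

epsuhusu, ibfutavki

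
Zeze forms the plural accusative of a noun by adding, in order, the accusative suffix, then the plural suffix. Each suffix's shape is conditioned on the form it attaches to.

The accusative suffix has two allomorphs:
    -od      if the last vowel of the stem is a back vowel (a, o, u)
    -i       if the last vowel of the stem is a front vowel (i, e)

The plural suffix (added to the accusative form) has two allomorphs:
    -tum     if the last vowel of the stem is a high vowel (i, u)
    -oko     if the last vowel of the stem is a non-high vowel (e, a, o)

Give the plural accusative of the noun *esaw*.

*esaw* — last vowel /a/ (a back vowel) → -od → *esawod*.
Since the last vowel of the accusative form *esawod* is /o/ (a non-high vowel), it takes -oko, giving *esawodoko*.

esawodoko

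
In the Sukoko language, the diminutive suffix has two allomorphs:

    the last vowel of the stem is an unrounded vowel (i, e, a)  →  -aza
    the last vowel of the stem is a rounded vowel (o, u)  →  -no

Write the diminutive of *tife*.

tifeaza

Since the last vowel of *tife* is /e/ (an unrounded vowel), it takes -aza, giving *tifeaza*.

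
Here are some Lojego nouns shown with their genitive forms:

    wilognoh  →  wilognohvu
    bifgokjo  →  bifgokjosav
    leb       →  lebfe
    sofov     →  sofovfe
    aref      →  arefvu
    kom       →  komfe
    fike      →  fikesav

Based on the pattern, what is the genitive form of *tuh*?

The suffix is conditioned by the final sound: -vu when the stem ends in a voiceless consonant (*wilognoh*, *aref*); -fe when the stem ends in a voiced consonant (*leb*, *sofov*, *kom*); -sav when the stem ends in a vowel (*bifgokjo*, *fike*).
*tuh*: final sound = /h/, a voiceless consonant → -vu → *tuhvu*.

tuhvu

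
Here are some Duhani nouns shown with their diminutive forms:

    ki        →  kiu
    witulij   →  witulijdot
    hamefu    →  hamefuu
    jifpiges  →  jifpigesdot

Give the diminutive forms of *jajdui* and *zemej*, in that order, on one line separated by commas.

The suffix is conditioned by the final sound: -dot when the stem ends in a consonant (*witulij*, *jifpiges*); -u when the stem ends in a vowel (*ki*, *hamefu*).
*jajdui* — final sound /i/ (a vowel) → -u → *jajduiu*.
*zemej* — final sound /j/ (a consonant) → -dot → *zemejdot*.

jajduiu, zemejdot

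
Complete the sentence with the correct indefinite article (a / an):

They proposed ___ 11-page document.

an

The indefinite article is chosen by the initial *sound* of the following word, not its spelling.
The number *11* is spoken "eleven", beginning with /ɪˈlɛvən/ — a vowel sound.
So the article is *an*: They proposed an 11-page document.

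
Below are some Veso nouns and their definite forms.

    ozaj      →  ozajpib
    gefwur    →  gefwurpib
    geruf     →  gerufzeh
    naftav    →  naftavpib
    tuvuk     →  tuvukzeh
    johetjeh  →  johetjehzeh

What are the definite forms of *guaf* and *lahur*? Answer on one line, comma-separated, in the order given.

guafzeh, lahurpib

The alternation tracks the final consonant of the stem — -zeh when the stem ends in a voiceless consonant (*geruf*, *tuvuk*, *johetjeh*); -pib when the stem ends in a voiced consonant (*ozaj*, *gefwur*, *naftav*).
The final consonant of *guaf* is /f/, which is voiceless, so the suffix is -zeh, giving *guafzeh*.
Since the final consonant of *lahur* is /r/ (voiced), it takes -pib, giving *lahurpib*.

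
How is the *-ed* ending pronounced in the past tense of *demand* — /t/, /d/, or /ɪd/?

/ɪd/

The stem *demand* ends in /t/ or /d/.
The -ed suffix is realized as /ɪd/ after /t, d/; as /t/ after other voiceless consonants; and as /d/ after other voiced sounds.
So -ed on *demand* is pronounced /ɪd/.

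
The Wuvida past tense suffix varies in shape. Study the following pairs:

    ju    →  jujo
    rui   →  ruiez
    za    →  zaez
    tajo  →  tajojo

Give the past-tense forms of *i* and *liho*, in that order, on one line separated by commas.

iez, lihojo

Looking at the last vowel of each stem: -jo when the last vowel of the stem is a rounded vowel (*ju*, *tajo*); -ez when the last vowel of the stem is an unrounded vowel (*rui*, *za*).
The last vowel of *i* is /i/, which is an unrounded vowel, so the suffix is -ez, giving *iez*.
*liho* — last vowel /o/ (a rounded vowel) → -jo → *lihojo*.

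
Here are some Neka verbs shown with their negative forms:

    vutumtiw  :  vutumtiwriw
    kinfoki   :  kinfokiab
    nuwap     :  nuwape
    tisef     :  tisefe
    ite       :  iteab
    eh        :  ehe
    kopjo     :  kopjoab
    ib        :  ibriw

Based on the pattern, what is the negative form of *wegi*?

wegiab

The pattern is voicing of the final sound: -e when the stem ends in a voiceless consonant (*nuwap*, *tisef*, *eh*); -riw when the stem ends in a voiced consonant (*vutumtiw*, *ib*); -ab when the stem ends in a vowel (*kinfoki*, *ite*, *kopjo*).
*wegi*: final sound = /i/, a vowel → -ab → *wegiab*.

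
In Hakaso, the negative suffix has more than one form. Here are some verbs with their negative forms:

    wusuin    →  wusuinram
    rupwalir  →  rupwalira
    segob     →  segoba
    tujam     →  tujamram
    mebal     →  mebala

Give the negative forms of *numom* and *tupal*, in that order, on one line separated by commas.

Looking at the final consonant of each stem: -ram when the stem ends in a nasal (*wusuin*, *tujam*); -a when the stem ends in a non-nasal consonant (*rupwalir*, *segob*, *mebal*).
*numom* — final consonant /m/ (a nasal) → -ram → *numomram*.
*tupal* — final consonant /l/ (non-nasal) → -a → *tupala*.

numomram, tupala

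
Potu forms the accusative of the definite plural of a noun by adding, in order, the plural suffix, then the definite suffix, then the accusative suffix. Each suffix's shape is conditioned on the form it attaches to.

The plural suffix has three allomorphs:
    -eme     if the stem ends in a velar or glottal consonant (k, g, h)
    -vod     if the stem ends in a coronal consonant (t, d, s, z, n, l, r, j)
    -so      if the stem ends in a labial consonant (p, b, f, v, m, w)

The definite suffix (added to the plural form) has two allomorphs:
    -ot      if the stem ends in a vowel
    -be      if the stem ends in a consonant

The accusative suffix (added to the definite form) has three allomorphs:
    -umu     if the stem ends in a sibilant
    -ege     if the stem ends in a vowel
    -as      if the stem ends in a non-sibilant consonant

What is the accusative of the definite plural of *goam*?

Since the final consonant of *goam* is /m/ (labial), it takes -so, giving *goamso*.
The final sound of the plural form *goamso* is /o/, which is a vowel, so the definite suffix is -ot, giving *goamsoot*.
The definite form *goamsoot*: final sound = /t/, a non-sibilant consonant → -as → *goamsootas*.

goamsootas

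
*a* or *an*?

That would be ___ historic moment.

a

The indefinite article is chosen by the initial *sound* of the following word, not its spelling.
*historic* begins with the sound /h/ (h is pronounced in standard usage) — a consonant sound.
So the article is *a*: That would be a historic moment.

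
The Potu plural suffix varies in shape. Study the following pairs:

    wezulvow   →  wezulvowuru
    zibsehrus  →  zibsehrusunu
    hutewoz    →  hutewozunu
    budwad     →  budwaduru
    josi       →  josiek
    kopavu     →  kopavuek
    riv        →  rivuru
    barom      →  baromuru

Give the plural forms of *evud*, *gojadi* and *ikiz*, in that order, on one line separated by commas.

Looking at the final sound of each stem: -unu when the stem ends in a sibilant (*zibsehrus*, *hutewoz*); -uru when the stem ends in a non-sibilant consonant (*wezulvow*, *budwad*, *riv*, *barom*); -ek when the stem ends in a vowel (*josi*, *kopavu*).
*evud* — final sound /d/ (a non-sibilant consonant) → -uru → *evuduru*.
*gojadi* — final sound /i/ (a vowel) → -ek → *gojadiek*.
Since the final sound of *ikiz* is /z/ (a sibilant), it takes -unu, giving *ikizunu*.

evuduru, gojadiek, ikizunu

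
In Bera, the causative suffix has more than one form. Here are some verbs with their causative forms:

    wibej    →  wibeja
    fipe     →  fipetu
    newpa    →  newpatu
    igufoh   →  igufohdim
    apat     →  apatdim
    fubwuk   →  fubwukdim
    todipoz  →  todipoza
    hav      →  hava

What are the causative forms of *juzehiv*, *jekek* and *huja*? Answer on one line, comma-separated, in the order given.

juzehiva, jekekdim, hujatu

The alternation tracks the final sound of the stem — -dim when the stem ends in a voiceless consonant (*igufoh*, *apat*, *fubwuk*); -a when the stem ends in a voiced consonant (*wibej*, *todipoz*, *hav*); -tu when the stem ends in a vowel (*fipe*, *newpa*).
Since the final sound of *juzehiv* is /v/ (a voiced consonant), it takes -a, giving *juzehiva*.
Since the final sound of *jekek* is /k/ (a voiceless consonant), it takes -dim, giving *jekekdim*.
The final sound of *huja* is /a/, which is a vowel, so the suffix is -tu, giving *hujatu*.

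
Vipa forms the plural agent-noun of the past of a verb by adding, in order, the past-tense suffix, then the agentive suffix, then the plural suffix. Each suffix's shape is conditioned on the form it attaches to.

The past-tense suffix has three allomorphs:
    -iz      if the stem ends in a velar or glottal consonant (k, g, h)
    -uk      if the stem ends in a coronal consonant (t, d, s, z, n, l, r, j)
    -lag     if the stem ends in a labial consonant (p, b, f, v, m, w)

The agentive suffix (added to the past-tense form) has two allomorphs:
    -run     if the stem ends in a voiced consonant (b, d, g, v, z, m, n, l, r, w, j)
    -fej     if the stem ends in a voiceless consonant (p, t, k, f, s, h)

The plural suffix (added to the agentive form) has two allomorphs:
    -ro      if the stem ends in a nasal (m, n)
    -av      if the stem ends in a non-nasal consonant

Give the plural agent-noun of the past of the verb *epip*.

*epip* — final consonant /p/ (labial) → -lag → *epiplag*.
The past-tense form *epiplag*: final consonant = /g/, voiced → -run → *epiplagrun*.
The agentive form *epiplagrun* — final consonant /n/ (a nasal) → -ro → *epiplagrunro*.

epiplagrunro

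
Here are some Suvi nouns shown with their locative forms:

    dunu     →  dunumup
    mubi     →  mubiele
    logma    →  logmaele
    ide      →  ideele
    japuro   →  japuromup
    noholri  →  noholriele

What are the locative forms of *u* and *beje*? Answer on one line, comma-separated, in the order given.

umup, bejeele

Looking at the last vowel of each stem: -mup when the last vowel of the stem is a rounded vowel (*dunu*, *japuro*); -ele when the last vowel of the stem is an unrounded vowel (*mubi*, *logma*, *ide*, *noholri*).
*u* — last vowel /u/ (a rounded vowel) → -mup → *umup*.
*beje*: last vowel = /e/, an unrounded vowel → -ele → *bejeele*.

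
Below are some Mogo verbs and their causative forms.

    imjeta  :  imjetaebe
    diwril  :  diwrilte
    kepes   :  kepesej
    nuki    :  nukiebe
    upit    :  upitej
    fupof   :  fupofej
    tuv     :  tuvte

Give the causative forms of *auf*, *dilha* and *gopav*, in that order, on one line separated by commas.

aufej, dilhaebe, gopavte

The pattern is voicing of the final sound: -ej when the stem ends in a voiceless consonant (*kepes*, *upit*, *fupof*); -te when the stem ends in a voiced consonant (*diwril*, *tuv*); -ebe when the stem ends in a vowel (*imjeta*, *nuki*).
*auf*: final sound = /f/, a voiceless consonant → -ej → *aufej*.
*dilha*: final sound = /a/, a vowel → -ebe → *dilhaebe*.
The final sound of *gopav* is /v/, which is a voiced consonant, so the suffix is -te, giving *gopavte*.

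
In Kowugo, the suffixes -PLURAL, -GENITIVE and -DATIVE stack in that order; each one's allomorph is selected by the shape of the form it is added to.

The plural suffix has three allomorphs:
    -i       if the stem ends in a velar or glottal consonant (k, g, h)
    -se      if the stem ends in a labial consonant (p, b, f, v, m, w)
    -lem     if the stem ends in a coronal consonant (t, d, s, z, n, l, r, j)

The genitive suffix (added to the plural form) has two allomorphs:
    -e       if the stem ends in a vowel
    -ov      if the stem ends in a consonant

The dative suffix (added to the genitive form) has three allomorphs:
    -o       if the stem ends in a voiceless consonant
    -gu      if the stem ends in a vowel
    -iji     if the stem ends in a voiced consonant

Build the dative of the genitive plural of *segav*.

segavseegu

The final consonant of *segav* is /v/, which is labial, so the plural suffix is -se, giving *segavse*.
The plural form *segavse*: final sound = /e/, a vowel → -e → *segavsee*.
The genitive form *segavsee*: final sound = /e/, a vowel → -gu → *segavseegu*.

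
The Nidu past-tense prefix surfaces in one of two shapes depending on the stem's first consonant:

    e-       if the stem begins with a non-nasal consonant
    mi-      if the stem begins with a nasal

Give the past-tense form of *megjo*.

mimegjo

The first consonant of *megjo* is /m/, which is a nasal, so the prefix is mi-, giving *mimegjo*.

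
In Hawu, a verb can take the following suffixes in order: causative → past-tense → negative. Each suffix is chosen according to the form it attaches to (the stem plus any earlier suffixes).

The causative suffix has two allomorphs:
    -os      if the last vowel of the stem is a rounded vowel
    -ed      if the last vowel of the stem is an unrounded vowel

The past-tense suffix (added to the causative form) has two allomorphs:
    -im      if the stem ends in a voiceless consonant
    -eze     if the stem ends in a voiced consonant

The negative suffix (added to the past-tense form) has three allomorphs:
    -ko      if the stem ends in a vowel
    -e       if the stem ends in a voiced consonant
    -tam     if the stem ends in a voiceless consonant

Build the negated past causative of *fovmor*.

The last vowel of *fovmor* is /o/, which is a rounded vowel, so the causative suffix is -os, giving *fovmoros*.
The causative form *fovmoros*: final consonant = /s/, voiceless → -im → *fovmorosim*.
Since the final sound of the past-tense form *fovmorosim* is /m/ (a voiced consonant), it takes -e, giving *fovmorosime*.

fovmorosime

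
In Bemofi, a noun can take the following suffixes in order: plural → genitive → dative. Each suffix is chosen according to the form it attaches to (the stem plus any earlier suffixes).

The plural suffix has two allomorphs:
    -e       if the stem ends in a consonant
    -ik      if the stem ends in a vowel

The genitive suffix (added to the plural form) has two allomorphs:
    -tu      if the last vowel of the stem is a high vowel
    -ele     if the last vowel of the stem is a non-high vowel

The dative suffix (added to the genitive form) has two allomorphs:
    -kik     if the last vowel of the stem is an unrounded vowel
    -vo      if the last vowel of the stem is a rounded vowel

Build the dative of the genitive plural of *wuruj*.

wurujeelekik

*wuruj*: final sound = /j/, a consonant → -e → *wuruje*.
The plural form *wuruje* — last vowel /e/ (a non-high vowel) → -ele → *wurujeele*.
Since the last vowel of the genitive form *wurujeele* is /e/ (an unrounded vowel), it takes -kik, giving *wurujeelekik*.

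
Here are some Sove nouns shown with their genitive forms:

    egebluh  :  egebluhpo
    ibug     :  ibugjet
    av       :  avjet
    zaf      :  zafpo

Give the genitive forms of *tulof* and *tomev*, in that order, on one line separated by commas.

The pattern is voicing of the final consonant: -po when the stem ends in a voiceless consonant (*egebluh*, *zaf*); -jet when the stem ends in a voiced consonant (*ibug*, *av*).
*tulof*: final consonant = /f/, voiceless → -po → *tulofpo*.
Since the final consonant of *tomev* is /v/ (voiced), it takes -jet, giving *tomevjet*.

tulofpo, tomevjet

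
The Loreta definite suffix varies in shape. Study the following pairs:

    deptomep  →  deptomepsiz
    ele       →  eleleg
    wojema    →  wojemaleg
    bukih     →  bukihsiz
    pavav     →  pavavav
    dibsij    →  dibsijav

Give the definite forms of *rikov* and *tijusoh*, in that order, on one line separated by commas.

The suffix is conditioned by the final sound: -siz when the stem ends in a voiceless consonant (*deptomep*, *bukih*); -av when the stem ends in a voiced consonant (*pavav*, *dibsij*); -leg when the stem ends in a vowel (*ele*, *wojema*).
Since the final sound of *rikov* is /v/ (a voiced consonant), it takes -av, giving *rikovav*.
*tijusoh*: final sound = /h/, a voiceless consonant → -siz → *tijusohsiz*.

rikovav, tijusohsiz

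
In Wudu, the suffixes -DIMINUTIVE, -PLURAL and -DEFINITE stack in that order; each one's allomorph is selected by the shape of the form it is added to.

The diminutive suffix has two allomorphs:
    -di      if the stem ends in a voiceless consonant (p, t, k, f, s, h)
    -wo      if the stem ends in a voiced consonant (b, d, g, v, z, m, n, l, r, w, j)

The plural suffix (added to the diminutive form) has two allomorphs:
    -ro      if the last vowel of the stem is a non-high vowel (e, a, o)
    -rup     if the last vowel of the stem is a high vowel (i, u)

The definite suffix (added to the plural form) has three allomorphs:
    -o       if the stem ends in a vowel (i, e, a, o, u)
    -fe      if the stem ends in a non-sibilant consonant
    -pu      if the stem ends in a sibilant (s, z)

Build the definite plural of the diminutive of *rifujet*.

rifujetdirupfe

The final consonant of *rifujet* is /t/, which is voiceless, so the diminutive suffix is -di, giving *rifujetdi*.
The last vowel of the diminutive form *rifujetdi* is /i/, which is a high vowel, so the plural suffix is -rup, giving *rifujetdirup*.
The plural form *rifujetdirup* — final sound /p/ (a non-sibilant consonant) → -fe → *rifujetdirupfe*.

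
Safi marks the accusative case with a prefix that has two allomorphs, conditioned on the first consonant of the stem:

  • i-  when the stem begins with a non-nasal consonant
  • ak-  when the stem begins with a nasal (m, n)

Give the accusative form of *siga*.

isiga

*siga*: first consonant = /s/, non-nasal → i- → *isiga*.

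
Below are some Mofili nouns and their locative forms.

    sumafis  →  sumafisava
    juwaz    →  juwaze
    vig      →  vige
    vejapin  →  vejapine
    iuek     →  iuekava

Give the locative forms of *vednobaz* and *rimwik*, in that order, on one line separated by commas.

vednobaze, rimwikava

The suffix is conditioned by the final consonant: -ava when the stem ends in a voiceless consonant (*sumafis*, *iuek*); -e when the stem ends in a voiced consonant (*juwaz*, *vig*, *vejapin*).
The final consonant of *vednobaz* is /z/, which is voiced, so the suffix is -e, giving *vednobaze*.
The final consonant of *rimwik* is /k/, which is voiceless, so the suffix is -ava, giving *rimwikava*.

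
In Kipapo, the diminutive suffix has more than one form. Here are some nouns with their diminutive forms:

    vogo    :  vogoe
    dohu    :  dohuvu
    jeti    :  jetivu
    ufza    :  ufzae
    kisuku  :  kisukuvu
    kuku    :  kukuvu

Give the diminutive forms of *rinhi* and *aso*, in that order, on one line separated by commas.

The pattern is height harmony: -vu when the last vowel of the stem is a high vowel (*dohu*, *jeti*, *kisuku*, *kuku*); -e when the last vowel of the stem is a non-high vowel (*vogo*, *ufza*).
*rinhi*: last vowel = /i/, a high vowel → -vu → *rinhivu*.
Since the last vowel of *aso* is /o/ (a non-high vowel), it takes -e, giving *asoe*.

rinhivu, asoe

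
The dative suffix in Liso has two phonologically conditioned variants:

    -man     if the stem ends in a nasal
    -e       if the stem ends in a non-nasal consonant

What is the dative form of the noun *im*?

imman

*im* — final consonant /m/ (a nasal) → -man → *imman*.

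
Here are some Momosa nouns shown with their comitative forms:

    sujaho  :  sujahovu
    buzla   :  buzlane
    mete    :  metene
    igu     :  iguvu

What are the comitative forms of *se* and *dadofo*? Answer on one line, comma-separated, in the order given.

sene, dadofovu

The pattern is rounding harmony: -vu when the last vowel of the stem is a rounded vowel (*sujaho*, *igu*); -ne when the last vowel of the stem is an unrounded vowel (*buzla*, *mete*).
*se*: last vowel = /e/, an unrounded vowel → -ne → *sene*.
Since the last vowel of *dadofo* is /o/ (a rounded vowel), it takes -vu, giving *dadofovu*.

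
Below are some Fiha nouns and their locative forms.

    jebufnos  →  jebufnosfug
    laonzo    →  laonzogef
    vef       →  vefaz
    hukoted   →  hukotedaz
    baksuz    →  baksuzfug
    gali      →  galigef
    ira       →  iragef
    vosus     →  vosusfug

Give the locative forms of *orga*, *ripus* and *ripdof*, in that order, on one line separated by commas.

The alternation tracks the final sound of the stem — -fug when the stem ends in a sibilant (*jebufnos*, *baksuz*, *vosus*); -az when the stem ends in a non-sibilant consonant (*vef*, *hukoted*); -gef when the stem ends in a vowel (*laonzo*, *gali*, *ira*).
Since the final sound of *orga* is /a/ (a vowel), it takes -gef, giving *orgagef*.
Since the final sound of *ripus* is /s/ (a sibilant), it takes -fug, giving *ripusfug*.
Since the final sound of *ripdof* is /f/ (a non-sibilant consonant), it takes -az, giving *ripdofaz*.

orgagef, ripusfug, ripdofaz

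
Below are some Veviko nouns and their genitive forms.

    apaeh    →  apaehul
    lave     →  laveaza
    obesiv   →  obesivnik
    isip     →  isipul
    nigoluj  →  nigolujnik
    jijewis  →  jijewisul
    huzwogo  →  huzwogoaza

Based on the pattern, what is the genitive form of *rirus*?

The alternation tracks the final sound of the stem — -ul when the stem ends in a voiceless consonant (*apaeh*, *isip*, *jijewis*); -nik when the stem ends in a voiced consonant (*obesiv*, *nigoluj*); -aza when the stem ends in a vowel (*lave*, *huzwogo*).
Since the final sound of *rirus* is /s/ (a voiceless consonant), it takes -ul, giving *rirusul*.

rirusul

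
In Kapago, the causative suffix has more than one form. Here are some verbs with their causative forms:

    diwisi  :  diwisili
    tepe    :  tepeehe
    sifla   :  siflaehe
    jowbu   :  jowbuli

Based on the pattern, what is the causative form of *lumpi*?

Looking at the last vowel of each stem: -li when the last vowel of the stem is a high vowel (*diwisi*, *jowbu*); -ehe when the last vowel of the stem is a non-high vowel (*tepe*, *sifla*).
Since the last vowel of *lumpi* is /i/ (a high vowel), it takes -li, giving *lumpili*.

lumpili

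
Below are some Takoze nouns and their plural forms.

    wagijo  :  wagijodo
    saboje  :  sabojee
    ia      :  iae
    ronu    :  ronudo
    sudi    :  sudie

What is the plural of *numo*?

Looking at the last vowel of each stem: -do when the last vowel of the stem is a rounded vowel (*wagijo*, *ronu*); -e when the last vowel of the stem is an unrounded vowel (*saboje*, *ia*, *sudi*).
The last vowel of *numo* is /o/, which is a rounded vowel, so the suffix is -do, giving *numodo*.

numodo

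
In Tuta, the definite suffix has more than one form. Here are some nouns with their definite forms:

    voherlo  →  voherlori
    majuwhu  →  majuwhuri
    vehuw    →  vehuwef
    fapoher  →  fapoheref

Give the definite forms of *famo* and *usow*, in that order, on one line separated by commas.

famori, usowef

The suffix is conditioned by the final sound: -ef when the stem ends in a consonant (*vehuw*, *fapoher*); -ri when the stem ends in a vowel (*voherlo*, *majuwhu*).
*famo* — final sound /o/ (a vowel) → -ri → *famori*.
*usow* — final sound /w/ (a consonant) → -ef → *usowef*.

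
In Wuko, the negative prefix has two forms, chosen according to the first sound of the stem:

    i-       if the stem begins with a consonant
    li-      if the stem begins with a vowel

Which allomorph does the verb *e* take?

*e* — first sound /e/ (a vowel) → li-.

li-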